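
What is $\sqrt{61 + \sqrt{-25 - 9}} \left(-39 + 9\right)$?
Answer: $- 30 \sqrt{61 + i \sqrt{34}} \approx -234.57 - 11.186 i$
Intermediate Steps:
$\sqrt{61 + \sqrt{-25 - 9}} \left(-39 + 9\right) = \sqrt{61 + \sqrt{-34}} \left(-30\right) = \sqrt{61 + i \sqrt{34}} \left(-30\right) = - 30 \sqrt{61 + i \sqrt{34}}$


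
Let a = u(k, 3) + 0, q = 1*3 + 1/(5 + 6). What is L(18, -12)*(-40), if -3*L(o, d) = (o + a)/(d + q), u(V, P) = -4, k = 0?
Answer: -440/21 ≈ -20.952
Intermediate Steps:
q = 34/11 (q = 3 + 1/11 = 34/11 ≈ 3.0909)
a = -4 (a = -4 + 0 = -4)
L(o, d) = -(-4 + o)/(3*(34/11 + d)) (L(o, d) = -(o - 4)/(3*(d + 34/11)) = -(-4 + o)/(3*(34/11 + d)))
L(18, -12)*(-40) = (11*(4 - 1*18)/(3*(34 + 11*(-12))))*(-40) = (11*(4 - 18)/(3*(34 - 132)))*(-40) = ((11/3)*(-14)/(-98))*(-40) = ((11/3)*(-1/98)*(-14))*(-40) = (11/21)*(-40) = -440/21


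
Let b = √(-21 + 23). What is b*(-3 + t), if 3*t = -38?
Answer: -47*√2/3 ≈ -22.156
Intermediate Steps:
t = -38/3 (t = (⅓)*(-38) = -38/3 ≈ -12.667)
b = √2 ≈ 1.4142
b*(-3 + t) = √2*(-3 - 38/3) = √2*(-47/3) = -47*√2/3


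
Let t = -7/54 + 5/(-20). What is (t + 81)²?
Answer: 75811849/11664 ≈ 6499.6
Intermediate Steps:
t = -41/108 (t = -7*1/54 + 5*(-1/20) = -7/54 - ¼ = -41/108 ≈ -0.37963)
(t + 81)² = (-41/108 + 81)² = (8707/108)² = 75811849/11664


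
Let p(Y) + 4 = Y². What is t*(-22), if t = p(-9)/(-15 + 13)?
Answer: 847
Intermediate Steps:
p(Y) = -4 + Y²
t = -77/2 (t = (-4 + (-9)²)/(-15 + 13) = (-4 + 81)/(-2) = -½*77 = -77/2 ≈ -38.500)
t*(-22) = -77/2*(-22) = 847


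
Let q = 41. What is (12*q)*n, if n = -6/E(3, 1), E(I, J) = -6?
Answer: 492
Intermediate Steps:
n = 1 (n = -6/(-6) = -6*(-1/6) = 1)
(12*q)*n = (12*41)*1 = 492*1 = 492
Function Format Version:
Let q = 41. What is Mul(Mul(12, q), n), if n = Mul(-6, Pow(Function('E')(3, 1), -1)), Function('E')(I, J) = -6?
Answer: 492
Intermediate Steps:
n = 1 (n = Mul(-6, Pow(-6, -1)) = Mul(-6, Rational(-1, 6)) = 1)
Mul(Mul(12, q), n) = Mul(Mul(12, 41), 1) = Mul(492, 1) = 492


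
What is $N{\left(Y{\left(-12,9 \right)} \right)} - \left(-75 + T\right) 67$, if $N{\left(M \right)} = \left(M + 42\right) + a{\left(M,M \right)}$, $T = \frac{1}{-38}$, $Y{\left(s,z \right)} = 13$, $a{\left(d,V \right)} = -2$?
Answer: $\frac{193031}{38} \approx 5079.8$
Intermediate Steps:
$T = - \frac{1}{38} \approx -0.026316$
$N{\left(M \right)} = 40 + M$ ($N{\left(M \right)} = \left(M + 42\right) - 2 = \left(42 + M\right) - 2 = 40 + M$)
$N{\left(Y{\left(-12,9 \right)} \right)} - \left(-75 + T\right) 67 = \left(40 + 13\right) - \left(-75 - \frac{1}{38}\right) 67 = 53 - \left(- \frac{2851}{38}\right) 67 = 53 - - \frac{191017}{38} = 53 + \frac{191017}{38} = \frac{193031}{38}$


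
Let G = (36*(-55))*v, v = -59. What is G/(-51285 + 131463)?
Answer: 19470/13363 ≈ 1.4570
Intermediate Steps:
G = 116820 (G = (36*(-55))*(-59) = -1980*(-59) = 116820)
G/(-51285 + 131463) = 116820/(-51285 + 131463) = 116820/80178 = 116820*(1/80178) = 19470/13363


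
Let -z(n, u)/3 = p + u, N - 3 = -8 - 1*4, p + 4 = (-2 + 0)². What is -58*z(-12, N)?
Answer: -1566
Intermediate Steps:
p = 0 (p = -4 + (-2 + 0)² = -4 + (-2)² = -4 + 4 = 0)
N = -9 (N = 3 + (-8 - 1*4) = 3 + (-8 - 4) = 3 - 12 = -9)
z(n, u) = -3*u (z(n, u) = -3*(0 + u) = -3*u)
-58*z(-12, N) = -(-174)*(-9) = -58*27 = -1566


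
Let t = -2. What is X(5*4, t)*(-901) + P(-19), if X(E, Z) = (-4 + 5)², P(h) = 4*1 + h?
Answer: -916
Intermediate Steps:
P(h) = 4 + h
X(E, Z) = 1 (X(E, Z) = 1² = 1)
X(5*4, t)*(-901) + P(-19) = 1*(-901) + (4 - 19) = -901 - 15 = -916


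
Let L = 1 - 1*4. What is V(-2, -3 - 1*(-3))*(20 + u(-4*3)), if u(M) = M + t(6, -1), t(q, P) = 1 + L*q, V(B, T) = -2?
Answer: 18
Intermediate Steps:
L = -3 (L = 1 - 4 = -3)
t(q, P) = 1 - 3*q
u(M) = -17 + M (u(M) = M + (1 - 3*6) = M + (1 - 18) = M - 17 = -17 + M)
V(-2, -3 - 1*(-3))*(20 + u(-4*3)) = -2*(20 + (-17 - 4*3)) = -2*(20 + (-17 - 12)) = -2*(20 - 29) = -2*(-9) = 18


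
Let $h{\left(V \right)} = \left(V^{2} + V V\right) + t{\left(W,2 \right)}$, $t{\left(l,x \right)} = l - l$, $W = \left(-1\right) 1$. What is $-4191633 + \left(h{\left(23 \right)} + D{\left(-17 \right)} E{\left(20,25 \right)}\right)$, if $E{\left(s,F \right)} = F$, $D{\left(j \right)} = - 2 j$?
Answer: $-4189725$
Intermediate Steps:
$W = -1$
$t{\left(l,x \right)} = 0$
$h{\left(V \right)} = 2 V^{2}$ ($h{\left(V \right)} = \left(V^{2} + V V\right) + 0 = \left(V^{2} + V^{2}\right) + 0 = 2 V^{2} + 0 = 2 V^{2}$)
$-4191633 + \left(h{\left(23 \right)} + D{\left(-17 \right)} E{\left(20,25 \right)}\right) = -4191633 + \left(2 \cdot 23^{2} + \left(-2\right) \left(-17\right) 25\right) = -4191633 + \left(2 \cdot 529 + 34 \cdot 25\right) = -4191633 + \left(1058 + 850\right) = -4191633 + 1908 = -4189725$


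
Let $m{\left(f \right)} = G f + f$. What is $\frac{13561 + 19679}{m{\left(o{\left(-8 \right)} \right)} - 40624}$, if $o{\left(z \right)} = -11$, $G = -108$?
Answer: $- \frac{11080}{13149} \approx -0.84265$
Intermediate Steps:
$m{\left(f \right)} = - 107 f$ ($m{\left(f \right)} = - 108 f + f = - 107 f$)
$\frac{13561 + 19679}{m{\left(o{\left(-8 \right)} \right)} - 40624} = \frac{13561 + 19679}{\left(-107\right) \left(-11\right) - 40624} = \frac{33240}{1177 - 40624} = \frac{33240}{-39447} = 33240 \left(- \frac{1}{39447}\right) = - \frac{11080}{13149}$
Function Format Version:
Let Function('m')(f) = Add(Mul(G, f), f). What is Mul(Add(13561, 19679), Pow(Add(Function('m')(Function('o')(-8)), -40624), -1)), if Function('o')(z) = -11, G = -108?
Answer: Rational(-11080, 13149) ≈ -0.84265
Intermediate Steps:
Function('m')(f) = Mul(-107, f) (Function('m')(f) = Add(Mul(-108, f), f) = Mul(-107, f))
Mul(Add(13561, 19679), Pow(Add(Function('m')(Function('o')(-8)), -40624), -1)) = Mul(Add(13561, 19679), Pow(Add(Mul(-107, -11), -40624), -1)) = Mul(33240, Pow(Add(1177, -40624), -1)) = Mul(33240, Pow(-39447, -1)) = Mul(33240, Rational(-1, 39447)) = Rational(-11080, 13149)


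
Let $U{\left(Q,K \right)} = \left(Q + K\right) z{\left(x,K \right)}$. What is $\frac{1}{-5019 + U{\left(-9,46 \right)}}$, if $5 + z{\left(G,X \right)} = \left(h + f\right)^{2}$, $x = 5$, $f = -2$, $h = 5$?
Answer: $- \frac{1}{4871} \approx -0.0002053$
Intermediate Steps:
$z{\left(G,X \right)} = 4$ ($z{\left(G,X \right)} = -5 + \left(5 - 2\right)^{2} = -5 + 3^{2} = -5 + 9 = 4$)
$U{\left(Q,K \right)} = 4 K + 4 Q$ ($U{\left(Q,K \right)} = \left(Q + K\right) 4 = \left(K + Q\right) 4 = 4 K + 4 Q$)
$\frac{1}{-5019 + U{\left(-9,46 \right)}} = \frac{1}{-5019 + \left(4 \cdot 46 + 4 \left(-9\right)\right)} = \frac{1}{-5019 + \left(184 - 36\right)} = \frac{1}{-5019 + 148} = \frac{1}{-4871} = - \frac{1}{4871}$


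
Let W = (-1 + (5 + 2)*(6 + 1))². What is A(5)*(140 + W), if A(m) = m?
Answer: 12220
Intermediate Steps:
W = 2304 (W = (-1 + 7*7)² = (-1 + 49)² = 48² = 2304)
A(5)*(140 + W) = 5*(140 + 2304) = 5*2444 = 12220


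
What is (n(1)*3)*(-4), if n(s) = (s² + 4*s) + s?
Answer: -72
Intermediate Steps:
n(s) = s² + 5*s
(n(1)*3)*(-4) = ((1*(5 + 1))*3)*(-4) = ((1*6)*3)*(-4) = (6*3)*(-4) = 18*(-4) = -72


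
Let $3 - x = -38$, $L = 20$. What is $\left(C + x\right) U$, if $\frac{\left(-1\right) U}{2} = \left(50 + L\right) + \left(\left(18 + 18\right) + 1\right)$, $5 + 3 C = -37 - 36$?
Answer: $-3210$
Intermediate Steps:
$x = 41$ ($x = 3 - -38 = 3 + 38 = 41$)
$C = -26$ ($C = - \frac{5}{3} + \frac{-37 - 36}{3} = - \frac{5}{3} + \frac{1}{3} \left(-73\right) = - \frac{5}{3} - \frac{73}{3} = -26$)
$U = -214$ ($U = - 2 \left(\left(50 + 20\right) + \left(\left(18 + 18\right) + 1\right)\right) = - 2 \left(70 + \left(36 + 1\right)\right) = - 2 \left(70 + 37\right) = \left(-2\right) 107 = -214$)
$\left(C + x\right) U = \left(-26 + 41\right) \left(-214\right) = 15 \left(-214\right) = -3210$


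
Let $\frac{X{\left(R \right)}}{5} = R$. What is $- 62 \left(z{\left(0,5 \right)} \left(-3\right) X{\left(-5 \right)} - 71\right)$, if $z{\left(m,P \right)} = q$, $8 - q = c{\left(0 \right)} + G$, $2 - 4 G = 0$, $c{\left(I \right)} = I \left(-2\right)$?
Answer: $-30473$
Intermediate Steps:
$c{\left(I \right)} = - 2 I$
$G = \frac{1}{2}$ ($G = \frac{1}{2} - 0 = \frac{1}{2} + 0 = \frac{1}{2} \approx 0.5$)
$X{\left(R \right)} = 5 R$
$q = \frac{15}{2}$ ($q = 8 - \left(\left(-2\right) 0 + \frac{1}{2}\right) = 8 - \left(0 + \frac{1}{2}\right) = 8 - \frac{1}{2} = \frac{15}{2} \approx 7.5$)
$z{\left(m,P \right)} = \frac{15}{2}$
$- 62 \left(z{\left(0,5 \right)} \left(-3\right) X{\left(-5 \right)} - 71\right) = - 62 \left(\frac{15}{2} \left(-3\right) 5 \left(-5\right) - 71\right) = - 62 \left(\left(- \frac{45}{2}\right) \left(-25\right) - 71\right) = - 62 \left(\frac{1125}{2} - 71\right) = \left(-62\right) \frac{983}{2} = -30473$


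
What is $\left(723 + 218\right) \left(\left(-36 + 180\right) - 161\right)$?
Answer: $-15997$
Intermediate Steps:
$\left(723 + 218\right) \left(\left(-36 + 180\right) - 161\right) = 941 \left(144 - 161\right) = 941 \left(-17\right) = -15997$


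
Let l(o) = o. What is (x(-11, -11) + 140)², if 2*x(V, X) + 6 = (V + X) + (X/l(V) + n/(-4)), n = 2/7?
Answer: 12538681/784 ≈ 15993.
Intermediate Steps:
n = 2/7 (n = 2*(⅐) = 2/7 ≈ 0.28571)
x(V, X) = -85/28 + V/2 + X/2 + X/(2*V) (x(V, X) = -3 + ((V + X) + (X/V + (2/7)/(-4)))/2 = -3 + ((V + X) + (X/V + (2/7)*(-¼)))/2 = -3 + ((V + X) + (X/V - 1/14))/2 = -3 + ((V + X) + (-1/14 + X/V))/2 = -3 + (-1/14 + V + X + X/V)/2 = -3 + (-1/28 + V/2 + X/2 + X/(2*V)) = -85/28 + V/2 + X/2 + X/(2*V))
(x(-11, -11) + 140)² = ((-85/28 + (½)*(-11) + (½)*(-11) + (½)*(-11)/(-11)) + 140)² = ((-85/28 - 11/2 - 11/2 + (½)*(-11)*(-1/11)) + 140)² = ((-85/28 - 11/2 - 11/2 + ½) + 140)² = (-379/28 + 140)² = (3541/28)² = 12538681/784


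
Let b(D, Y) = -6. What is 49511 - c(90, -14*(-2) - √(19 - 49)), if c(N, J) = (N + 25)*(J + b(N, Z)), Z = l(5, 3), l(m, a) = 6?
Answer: 46981 + 115*I*√30 ≈ 46981.0 + 629.88*I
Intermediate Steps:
Z = 6
c(N, J) = (-6 + J)*(25 + N) (c(N, J) = (N + 25)*(J - 6) = (25 + N)*(-6 + J) = (-6 + J)*(25 + N))
49511 - c(90, -14*(-2) - √(19 - 49)) = 49511 - (-150 - 6*90 + 25*(-14*(-2) - √(19 - 49)) + (-14*(-2) - √(19 - 49))*90) = 49511 - (-150 - 540 + 25*(28 - √(-30)) + (28 - √(-30))*90) = 49511 - (-150 - 540 + 25*(28 - I*√30) + (28 - I*√30)*90) = 49511 - (-150 - 540 + (700 - 25*I*√30) + (2520 - 90*I*√30)) = 49511 - (2530 - 115*I*√30) = 49511 + (-2530 + 115*I*√30) = 46981 + 115*I*√30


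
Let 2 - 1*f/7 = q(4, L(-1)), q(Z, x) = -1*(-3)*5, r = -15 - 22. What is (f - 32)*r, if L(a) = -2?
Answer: 4551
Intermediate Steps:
r = -37
q(Z, x) = 15 (q(Z, x) = 3*5 = 15)
f = -91 (f = 14 - 7*15 = 14 - 105 = -91)
(f - 32)*r = (-91 - 32)*(-37) = -123*(-37) = 4551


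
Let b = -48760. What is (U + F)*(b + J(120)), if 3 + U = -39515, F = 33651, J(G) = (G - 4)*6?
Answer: 281991488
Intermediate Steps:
J(G) = -24 + 6*G (J(G) = (-4 + G)*6 = -24 + 6*G)
U = -39518 (U = -3 - 39515 = -39518)
(U + F)*(b + J(120)) = (-39518 + 33651)*(-48760 + (-24 + 6*120)) = -5867*(-48760 + (-24 + 720)) = -5867*(-48760 + 696) = -5867*(-48064) = 281991488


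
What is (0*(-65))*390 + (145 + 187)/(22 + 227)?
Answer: 4/3 ≈ 1.3333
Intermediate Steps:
(0*(-65))*390 + (145 + 187)/(22 + 227) = 0*390 + 332/249 = 0 + 332*(1/249) = 0 + 4/3 = 4/3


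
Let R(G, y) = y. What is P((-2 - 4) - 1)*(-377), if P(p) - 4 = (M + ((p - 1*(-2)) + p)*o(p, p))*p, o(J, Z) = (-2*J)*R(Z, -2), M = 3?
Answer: 893113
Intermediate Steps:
o(J, Z) = 4*J (o(J, Z) = -2*J*(-2) = 4*J)
P(p) = 4 + p*(3 + 4*p*(2 + 2*p)) (P(p) = 4 + (3 + ((p - 1*(-2)) + p)*(4*p))*p = 4 + (3 + ((p + 2) + p)*(4*p))*p = 4 + (3 + ((2 + p) + p)*(4*p))*p = 4 + (3 + (2 + 2*p)*(4*p))*p = 4 + (3 + 4*p*(2 + 2*p))*p = 4 + p*(3 + 4*p*(2 + 2*p)))
P((-2 - 4) - 1)*(-377) = (4 + 3*((-2 - 4) - 1) + 8*((-2 - 4) - 1)**2 + 8*((-2 - 4) - 1)**3)*(-377) = (4 + 3*(-6 - 1) + 8*(-6 - 1)**2 + 8*(-6 - 1)**3)*(-377) = (4 + 3*(-7) + 8*(-7)**2 + 8*(-7)**3)*(-377) = (4 - 21 + 8*49 + 8*(-343))*(-377) = (4 - 21 + 392 - 2744)*(-377) = -2369*(-377) = 893113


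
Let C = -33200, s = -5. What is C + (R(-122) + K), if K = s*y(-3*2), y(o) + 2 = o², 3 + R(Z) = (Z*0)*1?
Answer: -33373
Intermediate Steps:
R(Z) = -3 (R(Z) = -3 + (Z*0)*1 = -3 + 0*1 = -3 + 0 = -3)
y(o) = -2 + o²
K = -170 (K = -5*(-2 + (-3*2)²) = -5*(-2 + (-6)²) = -5*(-2 + 36) = -5*34 = -170)
C + (R(-122) + K) = -33200 + (-3 - 170) = -33200 - 173 = -33373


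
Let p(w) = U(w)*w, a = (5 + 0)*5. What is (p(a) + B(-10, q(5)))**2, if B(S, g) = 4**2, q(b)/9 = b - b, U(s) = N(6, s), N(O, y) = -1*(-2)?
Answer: 4356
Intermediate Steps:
N(O, y) = 2
a = 25 (a = 5*5 = 25)
U(s) = 2
q(b) = 0 (q(b) = 9*(b - b) = 9*0 = 0)
p(w) = 2*w
B(S, g) = 16
(p(a) + B(-10, q(5)))**2 = (2*25 + 16)**2 = (50 + 16)**2 = 66**2 = 4356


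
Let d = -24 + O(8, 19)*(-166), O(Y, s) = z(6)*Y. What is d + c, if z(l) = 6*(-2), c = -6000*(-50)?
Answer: 315912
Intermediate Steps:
c = 300000
z(l) = -12
O(Y, s) = -12*Y
d = 15912 (d = -24 - 12*8*(-166) = -24 - 96*(-166) = -24 + 15936 = 15912)
d + c = 15912 + 300000 = 315912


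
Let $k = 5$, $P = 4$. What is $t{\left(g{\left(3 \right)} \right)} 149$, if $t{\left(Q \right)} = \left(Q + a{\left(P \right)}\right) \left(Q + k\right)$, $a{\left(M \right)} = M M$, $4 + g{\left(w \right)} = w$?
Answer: $8940$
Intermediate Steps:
$g{\left(w \right)} = -4 + w$
$a{\left(M \right)} = M^{2}$
$t{\left(Q \right)} = \left(5 + Q\right) \left(16 + Q\right)$ ($t{\left(Q \right)} = \left(Q + 4^{2}\right) \left(Q + 5\right) = \left(Q + 16\right) \left(5 + Q\right) = \left(16 + Q\right) \left(5 + Q\right) = \left(5 + Q\right) \left(16 + Q\right)$)
$t{\left(g{\left(3 \right)} \right)} 149 = \left(80 + \left(-4 + 3\right)^{2} + 21 \left(-4 + 3\right)\right) 149 = \left(80 + \left(-1\right)^{2} + 21 \left(-1\right)\right) 149 = \left(80 + 1 - 21\right) 149 = 60 \cdot 149 = 8940$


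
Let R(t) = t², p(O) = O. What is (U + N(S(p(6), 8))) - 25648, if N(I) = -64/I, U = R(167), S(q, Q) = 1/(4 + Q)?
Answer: 1473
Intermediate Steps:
U = 27889 (U = 167² = 27889)
(U + N(S(p(6), 8))) - 25648 = (27889 - 64/(1/(4 + 8))) - 25648 = (27889 - 64/(1/12)) - 25648 = (27889 - 64/1/12) - 25648 = (27889 - 64*12) - 25648 = (27889 - 768) - 25648 = 27121 - 25648 = 1473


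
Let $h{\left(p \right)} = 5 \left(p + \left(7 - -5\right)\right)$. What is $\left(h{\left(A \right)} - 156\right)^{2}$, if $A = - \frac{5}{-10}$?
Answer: $\frac{34969}{4} \approx 8742.3$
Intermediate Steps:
$A = \frac{1}{2}$ ($A = \left(-5\right) \left(- \frac{1}{10}\right) = \frac{1}{2} \approx 0.5$)
$h{\left(p \right)} = 60 + 5 p$ ($h{\left(p \right)} = 5 \left(p + \left(7 + 5\right)\right) = 5 \left(p + 12\right) = 5 \left(12 + p\right) = 60 + 5 p$)
$\left(h{\left(A \right)} - 156\right)^{2} = \left(\left(60 + 5 \cdot \frac{1}{2}\right) - 156\right)^{2} = \left(\left(60 + \frac{5}{2}\right) - 156\right)^{2} = \left(\frac{125}{2} - 156\right)^{2} = \left(- \frac{187}{2}\right)^{2} = \frac{34969}{4}$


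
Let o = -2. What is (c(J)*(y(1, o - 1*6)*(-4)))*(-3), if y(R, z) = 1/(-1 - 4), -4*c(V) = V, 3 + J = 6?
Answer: 9/5 ≈ 1.8000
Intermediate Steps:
J = 3 (J = -3 + 6 = 3)
c(V) = -V/4
y(R, z) = -1/5 (y(R, z) = 1/(-5) = -1/5)
(c(J)*(y(1, o - 1*6)*(-4)))*(-3) = ((-1/4*3)*(-1/5*(-4)))*(-3) = -3/4*4/5*(-3) = -3/5*(-3) = 9/5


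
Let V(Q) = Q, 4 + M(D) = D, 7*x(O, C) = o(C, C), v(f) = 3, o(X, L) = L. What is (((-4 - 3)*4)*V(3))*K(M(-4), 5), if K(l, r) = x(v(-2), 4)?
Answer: -48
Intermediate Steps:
x(O, C) = C/7
M(D) = -4 + D
K(l, r) = 4/7 (K(l, r) = (1/7)*4 = 4/7)
(((-4 - 3)*4)*V(3))*K(M(-4), 5) = (((-4 - 3)*4)*3)*(4/7) = (-7*4*3)*(4/7) = -28*3*(4/7) = -84*4/7 = -48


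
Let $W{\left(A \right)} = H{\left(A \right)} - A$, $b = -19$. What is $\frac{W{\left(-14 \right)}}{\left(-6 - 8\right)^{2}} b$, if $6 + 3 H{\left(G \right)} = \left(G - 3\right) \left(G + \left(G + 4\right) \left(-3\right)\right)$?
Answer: $\frac{1121}{147} \approx 7.6258$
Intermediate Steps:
$H{\left(G \right)} = -2 + \frac{\left(-12 - 2 G\right) \left(-3 + G\right)}{3}$ ($H{\left(G \right)} = -2 + \frac{\left(G - 3\right) \left(G + \left(G + 4\right) \left(-3\right)\right)}{3} = -2 + \frac{\left(-3 + G\right) \left(G + \left(4 + G\right) \left(-3\right)\right)}{3} = -2 + \frac{\left(-3 + G\right) \left(G - \left(12 + 3 G\right)\right)}{3} = -2 + \frac{\left(-3 + G\right) \left(-12 - 2 G\right)}{3} = -2 + \frac{\left(-12 - 2 G\right) \left(-3 + G\right)}{3}$)
$W{\left(A \right)} = 10 - 3 A - \frac{2 A^{2}}{3}$ ($W{\left(A \right)} = \left(10 - 2 A - \frac{2 A^{2}}{3}\right) - A = 10 - 3 A - \frac{2 A^{2}}{3}$)
$\frac{W{\left(-14 \right)}}{\left(-6 - 8\right)^{2}} b = \frac{10 - -42 - \frac{2 \left(-14\right)^{2}}{3}}{\left(-6 - 8\right)^{2}} \left(-19\right) = \frac{10 + 42 - \frac{392}{3}}{\left(-14\right)^{2}} \left(-19\right) = \frac{10 + 42 - \frac{392}{3}}{196} \left(-19\right) = \left(- \frac{236}{3}\right) \frac{1}{196} \left(-19\right) = \left(- \frac{59}{147}\right) \left(-19\right) = \frac{1121}{147}$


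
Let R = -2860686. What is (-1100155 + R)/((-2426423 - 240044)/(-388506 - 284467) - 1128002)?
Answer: 2665539050293/759112223479 ≈ 3.5114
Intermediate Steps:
(-1100155 + R)/((-2426423 - 240044)/(-388506 - 284467) - 1128002) = (-1100155 - 2860686)/((-2426423 - 240044)/(-388506 - 284467) - 1128002) = -3960841/(-2666467/(-672973) - 1128002) = -3960841/(-2666467*(-1/672973) - 1128002) = -3960841/(2666467/672973 - 1128002) = -3960841/(-759112223479/672973) = -3960841*(-672973/759112223479) = 2665539050293/759112223479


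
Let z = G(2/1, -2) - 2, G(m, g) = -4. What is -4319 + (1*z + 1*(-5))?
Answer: -4330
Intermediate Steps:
z = -6 (z = -4 - 2 = -6)
-4319 + (1*z + 1*(-5)) = -4319 + (1*(-6) + 1*(-5)) = -4319 + (-6 - 5) = -4319 - 11 = -4330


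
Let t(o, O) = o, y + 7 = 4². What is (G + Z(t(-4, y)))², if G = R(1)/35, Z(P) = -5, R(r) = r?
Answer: 30276/1225 ≈ 24.715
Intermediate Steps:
y = 9 (y = -7 + 4² = -7 + 16 = 9)
G = 1/35 ≈ 0.028571
(G + Z(t(-4, y)))² = (1/35 - 5)² = (-174/35)² = 30276/1225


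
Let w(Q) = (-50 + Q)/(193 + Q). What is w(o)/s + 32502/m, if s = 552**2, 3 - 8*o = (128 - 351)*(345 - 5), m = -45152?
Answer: -469485208045/652214950848 ≈ -0.71983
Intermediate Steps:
o = 75823/8 (o = 3/8 - (128 - 351)*(345 - 5)/8 = 3/8 - (-223)*340/8 = 3/8 - 1/8*(-75820) = 3/8 + 18955/2 = 75823/8 ≈ 9477.9)
s = 304704
w(Q) = (-50 + Q)/(193 + Q)
w(o)/s + 32502/m = ((-50 + 75823/8)/(193 + 75823/8))/304704 + 32502/(-45152) = ((75423/8)/(77367/8))*(1/304704) + 32502*(-1/45152) = ((8/77367)*(75423/8))*(1/304704) - 16251/22576 = (25141/25789)*(1/304704) - 16251/22576 = 25141/7858011456 - 16251/22576 = -469485208045/652214950848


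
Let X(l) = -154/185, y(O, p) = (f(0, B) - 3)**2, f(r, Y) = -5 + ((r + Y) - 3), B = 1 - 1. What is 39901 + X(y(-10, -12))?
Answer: 7381531/185 ≈ 39900.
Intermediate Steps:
B = 0
f(r, Y) = -8 + Y + r (f(r, Y) = -5 + ((Y + r) - 3) = -5 + (-3 + Y + r) = -8 + Y + r)
y(O, p) = 121 (y(O, p) = ((-8 + 0 + 0) - 3)**2 = (-8 - 3)**2 = (-11)**2 = 121)
X(l) = -154/185 (X(l) = -154*1/185 = -154/185)
39901 + X(y(-10, -12)) = 39901 - 154/185 = 7381531/185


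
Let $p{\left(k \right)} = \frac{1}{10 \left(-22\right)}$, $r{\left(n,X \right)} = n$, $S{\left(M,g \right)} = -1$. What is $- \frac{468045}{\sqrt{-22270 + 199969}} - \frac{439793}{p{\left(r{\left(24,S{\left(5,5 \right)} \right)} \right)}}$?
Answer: $96754460 - \frac{156015 \sqrt{177699}}{59233} \approx 9.6753 \cdot 10^{7}$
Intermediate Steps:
$p{\left(k \right)} = - \frac{1}{220}$ ($p{\left(k \right)} = \frac{1}{-220} = - \frac{1}{220}$)
$- \frac{468045}{\sqrt{-22270 + 199969}} - \frac{439793}{p{\left(r{\left(24,S{\left(5,5 \right)} \right)} \right)}} = - \frac{468045}{\sqrt{-22270 + 199969}} - \frac{439793}{- \frac{1}{220}} = - \frac{468045}{\sqrt{177699}} - -96754460 = - 468045 \frac{\sqrt{177699}}{177699} + 96754460 = - \frac{156015 \sqrt{177699}}{59233} + 96754460 = 96754460 - \frac{156015 \sqrt{177699}}{59233}$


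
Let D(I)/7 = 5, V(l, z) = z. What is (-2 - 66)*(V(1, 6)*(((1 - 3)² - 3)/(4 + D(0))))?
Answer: -136/13 ≈ -10.462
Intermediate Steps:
D(I) = 35 (D(I) = 7*5 = 35)
(-2 - 66)*(V(1, 6)*(((1 - 3)² - 3)/(4 + D(0)))) = (-2 - 66)*(6*(((1 - 3)² - 3)/(4 + 35))) = -408*((-2)² - 3)/39 = -408*(4 - 3)*(1/39) = -408*1*(1/39) = -408/39 = -68*2/13 = -136/13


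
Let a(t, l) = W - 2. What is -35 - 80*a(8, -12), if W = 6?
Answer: -355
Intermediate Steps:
a(t, l) = 4 (a(t, l) = 6 - 2 = 4)
-35 - 80*a(8, -12) = -35 - 80*4 = -35 - 320 = -355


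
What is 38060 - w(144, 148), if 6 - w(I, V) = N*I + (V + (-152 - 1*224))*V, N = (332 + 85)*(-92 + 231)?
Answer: 8350982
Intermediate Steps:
N = 57963 (N = 417*139 = 57963)
w(I, V) = 6 - 57963*I - V*(-376 + V) (w(I, V) = 6 - (57963*I + (V + (-152 - 1*224))*V) = 6 - (57963*I + (V + (-152 - 224))*V) = 6 - (57963*I + (V - 376)*V) = 6 - (57963*I + (-376 + V)*V) = 6 - (57963*I + V*(-376 + V)) = 6 + (-57963*I - V*(-376 + V)) = 6 - 57963*I - V*(-376 + V))
38060 - w(144, 148) = 38060 - (6 - 1*148² - 57963*144 + 376*148) = 38060 - (6 - 1*21904 - 8346672 + 55648) = 38060 - (6 - 21904 - 8346672 + 55648) = 38060 - 1*(-8312922) = 38060 + 8312922 = 8350982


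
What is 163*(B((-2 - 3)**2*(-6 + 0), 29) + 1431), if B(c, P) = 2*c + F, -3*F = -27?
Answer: 185820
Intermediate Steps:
F = 9 (F = -1/3*(-27) = 9)
B(c, P) = 9 + 2*c (B(c, P) = 2*c + 9 = 9 + 2*c)
163*(B((-2 - 3)**2*(-6 + 0), 29) + 1431) = 163*((9 + 2*((-2 - 3)**2*(-6 + 0))) + 1431) = 163*((9 + 2*((-5)**2*(-6))) + 1431) = 163*((9 + 2*(25*(-6))) + 1431) = 163*((9 + 2*(-150)) + 1431) = 163*((9 - 300) + 1431) = 163*(-291 + 1431) = 163*1140 = 185820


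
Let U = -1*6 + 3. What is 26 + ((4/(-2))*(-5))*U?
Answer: -4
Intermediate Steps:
U = -3 (U = -6 + 3 = -3)
26 + ((4/(-2))*(-5))*U = 26 + ((4/(-2))*(-5))*(-3) = 26 + ((4*(-½))*(-5))*(-3) = 26 - 2*(-5)*(-3) = 26 + 10*(-3) = 26 - 30 = -4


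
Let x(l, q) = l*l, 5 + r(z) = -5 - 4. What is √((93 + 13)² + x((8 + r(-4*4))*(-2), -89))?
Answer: 2*√2845 ≈ 106.68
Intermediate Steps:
r(z) = -14 (r(z) = -5 + (-5 - 4) = -5 - 9 = -14)
x(l, q) = l²
√((93 + 13)² + x((8 + r(-4*4))*(-2), -89)) = √((93 + 13)² + ((8 - 14)*(-2))²) = √(106² + (-6*(-2))²) = √(11236 + 12²) = √(11236 + 144) = √11380 = 2*√2845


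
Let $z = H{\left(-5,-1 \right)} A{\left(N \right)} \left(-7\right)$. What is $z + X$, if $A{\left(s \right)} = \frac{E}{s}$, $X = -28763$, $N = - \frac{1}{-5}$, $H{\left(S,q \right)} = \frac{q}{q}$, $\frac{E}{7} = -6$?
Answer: $-27293$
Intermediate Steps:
$E = -42$ ($E = 7 \left(-6\right) = -42$)
$H{\left(S,q \right)} = 1$
$N = \frac{1}{5}$ ($N = \left(-1\right) \left(- \frac{1}{5}\right) = \frac{1}{5} \approx 0.2$)
$A{\left(s \right)} = - \frac{42}{s}$
$z = 1470$ ($z = 1 \left(- 42 \frac{1}{\frac{1}{5}}\right) \left(-7\right) = 1 \left(\left(-42\right) 5\right) \left(-7\right) = 1 \left(-210\right) \left(-7\right) = \left(-210\right) \left(-7\right) = 1470$)
$z + X = 1470 - 28763 = -27293$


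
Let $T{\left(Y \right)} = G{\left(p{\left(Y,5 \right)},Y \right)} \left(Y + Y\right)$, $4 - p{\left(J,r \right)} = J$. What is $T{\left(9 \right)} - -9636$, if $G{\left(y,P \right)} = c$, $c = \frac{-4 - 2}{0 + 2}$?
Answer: $9582$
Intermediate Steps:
$p{\left(J,r \right)} = 4 - J$
$c = -3$ ($c = - \frac{6}{2} = \left(-6\right) \frac{1}{2} = -3$)
$G{\left(y,P \right)} = -3$
$T{\left(Y \right)} = - 6 Y$ ($T{\left(Y \right)} = - 3 \left(Y + Y\right) = - 3 \cdot 2 Y = - 6 Y$)
$T{\left(9 \right)} - -9636 = \left(-6\right) 9 - -9636 = -54 + 9636 = 9582$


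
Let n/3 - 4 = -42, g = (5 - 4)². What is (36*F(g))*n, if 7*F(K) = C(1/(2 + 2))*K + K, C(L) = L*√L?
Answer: -4617/7 ≈ -659.57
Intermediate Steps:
g = 1 (g = 1² = 1)
n = -114 (n = 12 + 3*(-42) = 12 - 126 = -114)
C(L) = L^(3/2)
F(K) = 9*K/56 (F(K) = ((1/(2 + 2))^(3/2)*K + K)/7 = ((1/4)^(3/2)*K + K)/7 = ((¼)^(3/2)*K + K)/7 = (K/8 + K)/7 = (9*K/8)/7 = 9*K/56)
(36*F(g))*n = (36*((9/56)*1))*(-114) = (36*(9/56))*(-114) = (81/14)*(-114) = -4617/7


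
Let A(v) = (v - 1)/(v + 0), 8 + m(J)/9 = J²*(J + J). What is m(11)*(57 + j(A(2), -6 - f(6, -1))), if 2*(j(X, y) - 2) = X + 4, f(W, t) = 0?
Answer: 2926035/2 ≈ 1.4630e+6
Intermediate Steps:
m(J) = -72 + 18*J³ (m(J) = -72 + 9*(J²*(J + J)) = -72 + 9*(J²*(2*J)) = -72 + 9*(2*J³) = -72 + 18*J³)
A(v) = (-1 + v)/v
j(X, y) = 4 + X/2 (j(X, y) = 2 + (X + 4)/2 = 2 + (4 + X)/2 = 2 + (2 + X/2) = 4 + X/2)
m(11)*(57 + j(A(2), -6 - f(6, -1))) = (-72 + 18*11³)*(57 + (4 + ((-1 + 2)/2)/2)) = (-72 + 18*1331)*(57 + (4 + ((½)*1)/2)) = (-72 + 23958)*(57 + (4 + (½)*(½))) = 23886*(57 + (4 + ¼)) = 23886*(57 + 17/4) = 23886*(245/4) = 2926035/2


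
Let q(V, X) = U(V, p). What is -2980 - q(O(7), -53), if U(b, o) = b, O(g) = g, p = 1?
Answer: -2987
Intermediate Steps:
q(V, X) = V
-2980 - q(O(7), -53) = -2980 - 1*7 = -2980 - 7 = -2987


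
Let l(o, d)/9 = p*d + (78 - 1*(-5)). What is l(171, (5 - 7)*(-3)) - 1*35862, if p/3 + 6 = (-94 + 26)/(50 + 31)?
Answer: -36223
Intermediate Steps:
p = -554/27 (p = -18 + 3*((-94 + 26)/(50 + 31)) = -18 + 3*(-68/81) = -18 - 68/27 = -554/27 ≈ -20.519)
l(o, d) = 747 - 554*d/3 (l(o, d) = 9*(-554*d/27 + (78 - 1*(-5))) = 9*(-554*d/27 + (78 + 5)) = 9*(-554*d/27 + 83) = 9*(83 - 554*d/27) = 747 - 554*d/3)
l(171, (5 - 7)*(-3)) - 1*35862 = (747 - 554*(5 - 7)*(-3)/3) - 1*35862 = (747 - (-1108)*(-3)/3) - 35862 = (747 - 554/3*6) - 35862 = (747 - 1108) - 35862 = -361 - 35862 = -36223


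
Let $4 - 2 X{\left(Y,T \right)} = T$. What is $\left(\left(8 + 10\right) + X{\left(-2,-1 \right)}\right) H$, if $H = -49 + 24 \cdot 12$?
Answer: $\frac{9799}{2} \approx 4899.5$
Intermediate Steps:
$X{\left(Y,T \right)} = 2 - \frac{T}{2}$
$H = 239$ ($H = -49 + 288 = 239$)
$\left(\left(8 + 10\right) + X{\left(-2,-1 \right)}\right) H = \left(\left(8 + 10\right) + \left(2 - - \frac{1}{2}\right)\right) 239 = \left(18 + \left(2 + \frac{1}{2}\right)\right) 239 = \left(18 + \frac{5}{2}\right) 239 = \frac{41}{2} \cdot 239 = \frac{9799}{2}$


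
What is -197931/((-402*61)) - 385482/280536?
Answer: 1279832817/191091772 ≈ 6.6975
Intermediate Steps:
-197931/((-402*61)) - 385482/280536 = -197931/(-24522) - 385482*1/280536 = -197931*(-1/24522) - 64247/46756 = 65977/8174 - 64247/46756 = 1279832817/191091772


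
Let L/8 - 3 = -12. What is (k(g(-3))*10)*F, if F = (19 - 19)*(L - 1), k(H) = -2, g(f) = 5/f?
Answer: 0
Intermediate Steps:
L = -72 (L = 24 + 8*(-12) = 24 - 96 = -72)
F = 0 (F = (19 - 19)*(-72 - 1) = 0*(-73) = 0)
(k(g(-3))*10)*F = -2*10*0 = -20*0 = 0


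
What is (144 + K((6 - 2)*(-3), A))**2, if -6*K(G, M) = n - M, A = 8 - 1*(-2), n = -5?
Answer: 85849/4 ≈ 21462.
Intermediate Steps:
A = 10 (A = 8 + 2 = 10)
K(G, M) = 5/6 + M/6 (K(G, M) = -(-5 - M)/6 = 5/6 + M/6)
(144 + K((6 - 2)*(-3), A))**2 = (144 + (5/6 + (1/6)*10))**2 = (144 + (5/6 + 5/3))**2 = (144 + 5/2)**2 = (293/2)**2 = 85849/4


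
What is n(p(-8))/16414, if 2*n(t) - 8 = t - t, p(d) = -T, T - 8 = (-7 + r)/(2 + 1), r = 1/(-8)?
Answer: 2/8207 ≈ 0.00024369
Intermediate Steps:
r = -⅛ ≈ -0.12500
T = 45/8 (T = 8 + (-7 - ⅛)/(2 + 1) = 8 - 57/8/3 = 8 - 57/8*⅓ = 8 - 19/8 = 45/8 ≈ 5.6250)
p(d) = -45/8 (p(d) = -1*45/8 = -45/8)
n(t) = 4 (n(t) = 4 + (t - t)/2 = 4 + (½)*0 = 4 + 0 = 4)
n(p(-8))/16414 = 4/16414 = 4*(1/16414) = 2/8207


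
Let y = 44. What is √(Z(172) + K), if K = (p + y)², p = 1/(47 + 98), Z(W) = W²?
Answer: √662720761/145 ≈ 177.54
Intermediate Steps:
p = 1/145 ≈ 0.0068966
K = 40717161/21025 (K = (1/145 + 44)² = (6381/145)² = 40717161/21025 ≈ 1936.6)
√(Z(172) + K) = √(172² + 40717161/21025) = √(29584 + 40717161/21025) = √(662720761/21025) = √662720761/145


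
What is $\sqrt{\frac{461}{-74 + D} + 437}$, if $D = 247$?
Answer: $\frac{\sqrt{13158726}}{173} \approx 20.968$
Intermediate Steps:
$\sqrt{\frac{461}{-74 + D} + 437} = \sqrt{\frac{461}{-74 + 247} + 437} = \sqrt{\frac{461}{173} + 437} = \sqrt{\frac{76062}{173}} = \frac{\sqrt{13158726}}{173}$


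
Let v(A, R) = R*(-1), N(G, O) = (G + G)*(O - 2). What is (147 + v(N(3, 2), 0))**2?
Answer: 21609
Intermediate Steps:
N(G, O) = 2*G*(-2 + O) (N(G, O) = (2*G)*(-2 + O) = 2*G*(-2 + O))
v(A, R) = -R
(147 + v(N(3, 2), 0))**2 = (147 - 1*0)**2 = (147 + 0)**2 = 147**2 = 21609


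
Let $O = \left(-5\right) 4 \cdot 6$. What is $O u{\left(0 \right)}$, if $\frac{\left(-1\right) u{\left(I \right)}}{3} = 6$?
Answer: $2160$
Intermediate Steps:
$u{\left(I \right)} = -18$ ($u{\left(I \right)} = \left(-3\right) 6 = -18$)
$O = -120$ ($O = \left(-20\right) 6 = -120$)
$O u{\left(0 \right)} = \left(-120\right) \left(-18\right) = 2160$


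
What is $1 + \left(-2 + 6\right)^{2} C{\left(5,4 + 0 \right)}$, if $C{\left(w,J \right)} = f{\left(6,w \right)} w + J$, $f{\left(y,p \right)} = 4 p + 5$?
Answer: $2065$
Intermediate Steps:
$f{\left(y,p \right)} = 5 + 4 p$
$C{\left(w,J \right)} = J + w \left(5 + 4 w\right)$ ($C{\left(w,J \right)} = \left(5 + 4 w\right) w + J = w \left(5 + 4 w\right) + J = J + w \left(5 + 4 w\right)$)
$1 + \left(-2 + 6\right)^{2} C{\left(5,4 + 0 \right)} = 1 + \left(-2 + 6\right)^{2} \left(\left(4 + 0\right) + 5 \left(5 + 4 \cdot 5\right)\right) = 1 + 4^{2} \left(4 + 5 \left(5 + 20\right)\right) = 1 + 16 \left(4 + 5 \cdot 25\right) = 1 + 16 \left(4 + 125\right) = 1 + 16 \cdot 129 = 1 + 2064 = 2065$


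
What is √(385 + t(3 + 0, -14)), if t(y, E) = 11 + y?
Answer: √399 ≈ 19.975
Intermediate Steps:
√(385 + t(3 + 0, -14)) = √(385 + (11 + (3 + 0))) = √(385 + (11 + 3)) = √(385 + 14) = √399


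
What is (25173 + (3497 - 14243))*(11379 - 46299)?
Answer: -503790840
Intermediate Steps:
(25173 + (3497 - 14243))*(11379 - 46299) = (25173 - 10746)*(-34920) = 14427*(-34920) = -503790840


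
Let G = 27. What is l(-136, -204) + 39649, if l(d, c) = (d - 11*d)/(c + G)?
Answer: 7016513/177 ≈ 39641.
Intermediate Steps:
l(d, c) = -10*d/(27 + c) (l(d, c) = (d - 11*d)/(c + 27) = (-10*d)/(27 + c) = -10*d/(27 + c))
l(-136, -204) + 39649 = -10*(-136)/(27 - 204) + 39649 = -10*(-136)/(-177) + 39649 = -10*(-136)*(-1/177) + 39649 = -1360/177 + 39649 = 7016513/177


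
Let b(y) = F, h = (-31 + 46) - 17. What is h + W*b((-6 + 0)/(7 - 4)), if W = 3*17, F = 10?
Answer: 508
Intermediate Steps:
h = -2 (h = 15 - 17 = -2)
W = 51
b(y) = 10
h + W*b((-6 + 0)/(7 - 4)) = -2 + 51*10 = -2 + 510 = 508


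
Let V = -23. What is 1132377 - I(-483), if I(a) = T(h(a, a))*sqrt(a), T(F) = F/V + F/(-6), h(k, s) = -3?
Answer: 1132377 - 29*I*sqrt(483)/46 ≈ 1.1324e+6 - 13.855*I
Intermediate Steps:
T(F) = -29*F/138 (T(F) = F/(-23) + F/(-6) = F*(-1/23) + F*(-1/6) = -F/23 - F/6 = -29*F/138)
I(a) = 29*sqrt(a)/46 (I(a) = (-29/138*(-3))*sqrt(a) = 29*sqrt(a)/46)
1132377 - I(-483) = 1132377 - 29*sqrt(-483)/46 = 1132377 - 29*I*sqrt(483)/46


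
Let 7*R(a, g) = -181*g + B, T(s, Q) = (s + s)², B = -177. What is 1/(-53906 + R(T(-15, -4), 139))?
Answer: -7/402678 ≈ -1.7384e-5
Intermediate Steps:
T(s, Q) = 4*s² (T(s, Q) = (2*s)² = 4*s²)
R(a, g) = -177/7 - 181*g/7 (R(a, g) = (-181*g - 177)/7 = (-177 - 181*g)/7 = -177/7 - 181*g/7)
1/(-53906 + R(T(-15, -4), 139)) = 1/(-53906 + (-177/7 - 181/7*139)) = 1/(-53906 + (-177/7 - 25159/7)) = 1/(-53906 - 25336/7) = 1/(-402678/7) = -7/402678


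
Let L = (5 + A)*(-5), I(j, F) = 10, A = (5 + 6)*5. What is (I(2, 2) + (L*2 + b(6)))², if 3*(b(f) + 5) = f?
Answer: 351649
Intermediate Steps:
A = 55 (A = 11*5 = 55)
b(f) = -5 + f/3
L = -300 (L = (5 + 55)*(-5) = 60*(-5) = -300)
(I(2, 2) + (L*2 + b(6)))² = (10 + (-300*2 + (-5 + (⅓)*6)))² = (10 + (-600 + (-5 + 2)))² = (10 + (-600 - 3))² = (10 - 603)² = (-593)² = 351649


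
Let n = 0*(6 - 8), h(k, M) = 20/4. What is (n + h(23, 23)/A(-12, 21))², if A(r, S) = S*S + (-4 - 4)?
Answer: 25/187489 ≈ 0.00013334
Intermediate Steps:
h(k, M) = 5 (h(k, M) = 20*(¼) = 5)
A(r, S) = -8 + S² (A(r, S) = S² - 8 = -8 + S²)
n = 0 (n = 0*(-2) = 0)
(n + h(23, 23)/A(-12, 21))² = (0 + 5/(-8 + 21²))² = (0 + 5/(-8 + 441))² = (0 + 5/433)² = (5/433)² = 25/187489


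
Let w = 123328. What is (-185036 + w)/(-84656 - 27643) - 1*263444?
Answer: -29584436048/112299 ≈ -2.6344e+5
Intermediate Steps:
(-185036 + w)/(-84656 - 27643) - 1*263444 = (-185036 + 123328)/(-84656 - 27643) - 1*263444 = -61708/(-112299) - 263444 = -61708*(-1/112299) - 263444 = 61708/112299 - 263444 = -29584436048/112299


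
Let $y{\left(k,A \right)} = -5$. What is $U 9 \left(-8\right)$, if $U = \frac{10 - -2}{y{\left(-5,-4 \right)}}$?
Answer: $\frac{864}{5} \approx 172.8$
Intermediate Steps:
$U = - \frac{12}{5}$ ($U = \frac{10 - -2}{-5} = \left(10 + 2\right) \left(- \frac{1}{5}\right) = 12 \left(- \frac{1}{5}\right) = - \frac{12}{5} \approx -2.4$)
$U 9 \left(-8\right) = \left(- \frac{12}{5}\right) 9 \left(-8\right) = \left(- \frac{108}{5}\right) \left(-8\right) = \frac{864}{5}$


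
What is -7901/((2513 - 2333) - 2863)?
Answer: 7901/2683 ≈ 2.9448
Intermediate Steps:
-7901/((2513 - 2333) - 2863) = -7901/(180 - 2863) = -7901/(-2683) = -7901*(-1/2683) = 7901/2683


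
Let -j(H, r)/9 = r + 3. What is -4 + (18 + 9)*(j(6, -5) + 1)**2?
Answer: 9743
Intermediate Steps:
j(H, r) = -27 - 9*r (j(H, r) = -9*(r + 3) = -9*(3 + r) = -27 - 9*r)
-4 + (18 + 9)*(j(6, -5) + 1)**2 = -4 + (18 + 9)*((-27 - 9*(-5)) + 1)**2 = -4 + 27*((-27 + 45) + 1)**2 = -4 + 27*(18 + 1)**2 = -4 + 27*19**2 = -4 + 27*361 = -4 + 9747 = 9743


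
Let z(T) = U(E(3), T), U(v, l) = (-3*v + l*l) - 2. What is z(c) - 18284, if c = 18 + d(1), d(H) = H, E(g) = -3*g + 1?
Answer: -17901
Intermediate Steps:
E(g) = 1 - 3*g
c = 19 (c = 18 + 1 = 19)
U(v, l) = -2 + l**2 - 3*v (U(v, l) = (-3*v + l**2) - 2 = (l**2 - 3*v) - 2 = -2 + l**2 - 3*v)
z(T) = 22 + T**2 (z(T) = -2 + T**2 - 3*(1 - 3*3) = -2 + T**2 - 3*(1 - 9) = -2 + T**2 - 3*(-8) = -2 + T**2 + 24 = 22 + T**2)
z(c) - 18284 = (22 + 19**2) - 18284 = (22 + 361) - 18284 = 383 - 18284 = -17901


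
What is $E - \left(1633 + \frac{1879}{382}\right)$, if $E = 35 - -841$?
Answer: $- \frac{291053}{382} \approx -761.92$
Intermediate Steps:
$E = 876$ ($E = 35 + 841 = 876$)
$E - \left(1633 + \frac{1879}{382}\right) = 876 - \left(1633 + \frac{1879}{382}\right) = 876 - \frac{625685}{382} = - \frac{291053}{382}$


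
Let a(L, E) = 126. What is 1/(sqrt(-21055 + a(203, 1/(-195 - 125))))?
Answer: -I*sqrt(20929)/20929 ≈ -0.0069124*I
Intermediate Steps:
1/(sqrt(-21055 + a(203, 1/(-195 - 125)))) = 1/(sqrt(-21055 + 126)) = 1/(sqrt(-20929)) = 1/(I*sqrt(20929)) = -I*sqrt(20929)/20929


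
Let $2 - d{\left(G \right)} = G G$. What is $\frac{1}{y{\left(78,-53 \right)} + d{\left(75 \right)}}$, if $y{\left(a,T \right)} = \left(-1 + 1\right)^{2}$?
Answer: $- \frac{1}{5623} \approx -0.00017784$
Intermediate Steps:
$y{\left(a,T \right)} = 0$ ($y{\left(a,T \right)} = 0^{2} = 0$)
$d{\left(G \right)} = 2 - G^{2}$ ($d{\left(G \right)} = 2 - G G = 2 - G^{2}$)
$\frac{1}{y{\left(78,-53 \right)} + d{\left(75 \right)}} = \frac{1}{0 + \left(2 - 75^{2}\right)} = \frac{1}{0 + \left(2 - 5625\right)} = \frac{1}{0 - 5623} = \frac{1}{-5623} = - \frac{1}{5623}$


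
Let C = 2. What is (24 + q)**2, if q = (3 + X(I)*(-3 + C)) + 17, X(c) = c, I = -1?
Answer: 2025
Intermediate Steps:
q = 21 (q = (3 - (-3 + 2)) + 17 = (3 - 1*(-1)) + 17 = (3 + 1) + 17 = 4 + 17 = 21)
(24 + q)**2 = (24 + 21)**2 = 45**2 = 2025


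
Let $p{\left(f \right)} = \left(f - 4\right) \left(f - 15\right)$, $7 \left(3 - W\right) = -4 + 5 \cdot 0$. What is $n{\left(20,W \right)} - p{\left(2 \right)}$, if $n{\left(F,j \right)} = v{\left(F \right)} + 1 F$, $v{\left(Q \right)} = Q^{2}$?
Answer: $394$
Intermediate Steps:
$W = \frac{25}{7}$ ($W = 3 - \frac{-4 + 5 \cdot 0}{7} = 3 - \frac{-4 + 0}{7} = 3 - - \frac{4}{7} = 3 + \frac{4}{7} = \frac{25}{7} \approx 3.5714$)
$p{\left(f \right)} = \left(-15 + f\right) \left(-4 + f\right)$ ($p{\left(f \right)} = \left(-4 + f\right) \left(-15 + f\right) = \left(-15 + f\right) \left(-4 + f\right)$)
$n{\left(F,j \right)} = F + F^{2}$ ($n{\left(F,j \right)} = F^{2} + 1 F = F^{2} + F = F + F^{2}$)
$n{\left(20,W \right)} - p{\left(2 \right)} = 20 \left(1 + 20\right) - \left(60 + 2^{2} - 38\right) = 20 \cdot 21 - \left(60 + 4 - 38\right) = 420 - 26 = 394$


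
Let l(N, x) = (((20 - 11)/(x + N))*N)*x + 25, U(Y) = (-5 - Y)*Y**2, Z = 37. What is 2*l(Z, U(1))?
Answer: -2446/31 ≈ -78.903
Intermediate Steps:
U(Y) = Y**2*(-5 - Y)
l(N, x) = 25 + 9*N*x/(N + x) (l(N, x) = ((9/(N + x))*N)*x + 25 = (9*N/(N + x))*x + 25 = 9*N*x/(N + x) + 25 = 25 + 9*N*x/(N + x))
2*l(Z, U(1)) = 2*((25*37 + 25*(1**2*(-5 - 1*1)) + 9*37*(1**2*(-5 - 1*1)))/(37 + 1**2*(-5 - 1*1))) = 2*((925 + 25*(1*(-5 - 1)) + 9*37*(1*(-5 - 1)))/(37 + 1*(-5 - 1))) = 2*((925 + 25*(1*(-6)) + 9*37*(1*(-6)))/(37 + 1*(-6))) = 2*((925 + 25*(-6) + 9*37*(-6))/(37 - 6)) = 2*((925 - 150 - 1998)/31) = 2*((1/31)*(-1223)) = 2*(-1223/31) = -2446/31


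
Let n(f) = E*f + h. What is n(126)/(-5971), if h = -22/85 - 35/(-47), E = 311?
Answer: -156550011/23854145 ≈ -6.5628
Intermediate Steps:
h = 1941/3995 (h = -22*1/85 - 35*(-1/47) = -22/85 + 35/47 = 1941/3995 ≈ 0.48586)
n(f) = 1941/3995 + 311*f (n(f) = 311*f + 1941/3995 = 1941/3995 + 311*f)
n(126)/(-5971) = (1941/3995 + 311*126)/(-5971) = (1941/3995 + 39186)*(-1/5971) = (156550011/3995)*(-1/5971) = -156550011/23854145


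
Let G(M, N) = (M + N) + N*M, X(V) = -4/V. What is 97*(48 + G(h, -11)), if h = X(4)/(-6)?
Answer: 10282/3 ≈ 3427.3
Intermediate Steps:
h = ⅙ (h = -4/4/(-6) = -4*¼*(-⅙) = -1*(-⅙) = ⅙ ≈ 0.16667)
G(M, N) = M + N + M*N (G(M, N) = (M + N) + M*N = M + N + M*N)
97*(48 + G(h, -11)) = 97*(48 + (⅙ - 11 + (⅙)*(-11))) = 97*(48 + (⅙ - 11 - 11/6)) = 97*(48 - 38/3) = 97*(106/3) = 10282/3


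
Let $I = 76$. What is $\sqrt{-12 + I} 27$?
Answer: $216$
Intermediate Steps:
$\sqrt{-12 + I} 27 = \sqrt{-12 + 76} \cdot 27 = \sqrt{64} \cdot 27 = 8 \cdot 27 = 216$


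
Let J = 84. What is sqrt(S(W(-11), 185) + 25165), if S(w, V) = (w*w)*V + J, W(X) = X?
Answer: sqrt(47634) ≈ 218.25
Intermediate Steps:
S(w, V) = 84 + V*w**2 (S(w, V) = (w*w)*V + 84 = w**2*V + 84 = V*w**2 + 84 = 84 + V*w**2)
sqrt(S(W(-11), 185) + 25165) = sqrt((84 + 185*(-11)**2) + 25165) = sqrt((84 + 185*121) + 25165) = sqrt((84 + 22385) + 25165) = sqrt(22469 + 25165) = sqrt(47634)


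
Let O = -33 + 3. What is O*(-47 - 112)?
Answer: 4770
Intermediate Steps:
O = -30
O*(-47 - 112) = -30*(-47 - 112) = -30*(-159) = 4770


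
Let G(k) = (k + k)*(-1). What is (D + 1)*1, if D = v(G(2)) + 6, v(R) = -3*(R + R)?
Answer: 31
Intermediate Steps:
G(k) = -2*k (G(k) = (2*k)*(-1) = -2*k)
v(R) = -6*R
D = 30 (D = -(-12)*2 + 6 = -6*(-4) + 6 = 24 + 6 = 30)
(D + 1)*1 = (30 + 1)*1 = 31*1 = 31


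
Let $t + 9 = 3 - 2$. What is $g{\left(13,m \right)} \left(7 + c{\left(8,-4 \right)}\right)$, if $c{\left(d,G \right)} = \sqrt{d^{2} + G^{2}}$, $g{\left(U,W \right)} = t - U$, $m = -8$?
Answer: $-147 - 84 \sqrt{5} \approx -334.83$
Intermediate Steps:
$t = -8$ ($t = -9 + \left(3 - 2\right) = -9 + 1 = -8$)
$g{\left(U,W \right)} = -8 - U$
$c{\left(d,G \right)} = \sqrt{G^{2} + d^{2}}$
$g{\left(13,m \right)} \left(7 + c{\left(8,-4 \right)}\right) = \left(-8 - 13\right) \left(7 + \sqrt{\left(-4\right)^{2} + 8^{2}}\right) = \left(-8 - 13\right) \left(7 + \sqrt{16 + 64}\right) = - 21 \left(7 + \sqrt{80}\right) = - 21 \left(7 + 4 \sqrt{5}\right) = -147 - 84 \sqrt{5}$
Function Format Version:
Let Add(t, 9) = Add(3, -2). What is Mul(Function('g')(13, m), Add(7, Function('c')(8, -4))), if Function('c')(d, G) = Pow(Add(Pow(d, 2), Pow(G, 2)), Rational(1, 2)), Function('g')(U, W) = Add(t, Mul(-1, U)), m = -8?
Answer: Add(-147, Mul(-84, Pow(5, Rational(1, 2)))) ≈ -334.83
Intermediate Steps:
t = -8 (t = Add(-9, Add(3, -2)) = Add(-9, 1) = -8)
Function('g')(U, W) = Add(-8, Mul(-1, U))
Function('c')(d, G) = Pow(Add(Pow(G, 2), Pow(d, 2)), Rational(1, 2))
Mul(Function('g')(13, m), Add(7, Function('c')(8, -4))) = Mul(Add(-8, Mul(-1, 13)), Add(7, Pow(Add(Pow(-4, 2), Pow(8, 2)), Rational(1, 2)))) = Mul(Add(-8, -13), Add(7, Pow(Add(16, 64), Rational(1, 2)))) = Mul(-21, Add(7, Pow(80, Rational(1, 2)))) = Mul(-21, Add(7, Mul(4, Pow(5, Rational(1, 2))))) = Add(-147, Mul(-84, Pow(5, Rational(1, 2))))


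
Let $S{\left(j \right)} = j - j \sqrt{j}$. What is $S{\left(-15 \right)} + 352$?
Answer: $337 + 15 i \sqrt{15} \approx 337.0 + 58.095 i$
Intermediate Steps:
$S{\left(j \right)} = j - j^{\frac{3}{2}}$
$S{\left(-15 \right)} + 352 = \left(-15 - \left(-15\right)^{\frac{3}{2}}\right) + 352 = \left(-15 - - 15 i \sqrt{15}\right) + 352 = \left(-15 + 15 i \sqrt{15}\right) + 352 = 337 + 15 i \sqrt{15}$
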